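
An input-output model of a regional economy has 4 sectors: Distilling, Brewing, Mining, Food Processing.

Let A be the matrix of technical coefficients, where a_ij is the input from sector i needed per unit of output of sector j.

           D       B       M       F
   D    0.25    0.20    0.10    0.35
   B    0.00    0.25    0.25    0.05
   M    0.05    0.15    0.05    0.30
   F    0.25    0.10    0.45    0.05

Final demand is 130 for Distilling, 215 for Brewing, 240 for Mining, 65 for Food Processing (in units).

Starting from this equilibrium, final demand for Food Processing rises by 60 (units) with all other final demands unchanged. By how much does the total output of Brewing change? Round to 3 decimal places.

Δx_B = 18.593

I − A =
  [   0.75    -0.20    -0.10    -0.35]
  [   0.00     0.75    -0.25    -0.05]
  [  -0.05    -0.15     0.95    -0.30]
  [  -0.25    -0.10    -0.45     0.95]
Compute the cofactors C_ij = (−1)^(i+j)·(3×3 minor ij) of I−A; the adjugate is their transpose:
adj(I−A) = Cᵀ =
  [ 0.524375   0.227625   0.249625   0.284000]
  [ 0.043625   0.472375   0.174375   0.096000]
  [ 0.093500   0.142500   0.462500   0.188000]
  [ 0.186875   0.177125   0.303125   0.500000]
det(I−A) = Σ_j (I−A)_1j·C_1j = (0.75)(0.524375) + (-0.20)(0.043625) + (-0.10)(0.093500) + (-0.35)(0.186875) = 0.3098
(I − A)⁻¹ = adj(I−A) / det(I−A) ≈
  [   1.6926     0.7347     0.8058     0.9167]
  [   0.1408     1.5248     0.5629     0.3099]
  [   0.3018     0.4600     1.4929     0.6068]
  [   0.6032     0.5717     0.9785     1.6139]
Δx = (I − A)⁻¹ Δd with Δd having +60 in the Food Processing component and 0 elsewhere.
So Δx_B = L_BF · (+60), where L_BF = adj(I−A)_BF / det(I−A) = 0.096000 / 0.3098.
Δx_B = 0.096000 × (+60) / 0.3098 = 5.76 / 0.3098 ≈ 18.593.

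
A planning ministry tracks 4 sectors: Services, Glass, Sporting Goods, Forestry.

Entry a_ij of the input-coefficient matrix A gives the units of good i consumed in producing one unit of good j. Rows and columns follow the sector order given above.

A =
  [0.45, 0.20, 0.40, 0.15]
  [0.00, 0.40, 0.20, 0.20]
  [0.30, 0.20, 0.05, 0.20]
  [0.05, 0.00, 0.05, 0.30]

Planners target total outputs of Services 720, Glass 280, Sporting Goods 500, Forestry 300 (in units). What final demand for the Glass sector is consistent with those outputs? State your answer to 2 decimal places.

I − A =
  [   0.55    -0.20    -0.40    -0.15]
  [   0.00     0.60    -0.20    -0.20]
  [  -0.30    -0.20     0.95    -0.20]
  [  -0.05     0.00    -0.05     0.70]
d = (I − A) x:
  d_1 = (+0.55)·720 + (-0.20)·280 + (-0.40)·500 + (-0.15)·300 = 95.00
  d_2 = (+0.00)·720 + (+0.60)·280 + (-0.20)·500 + (-0.20)·300 = 8.00
  d_3 = (-0.30)·720 + (-0.20)·280 + (+0.95)·500 + (-0.20)·300 = 143.00
  d_4 = (-0.05)·720 + (+0.00)·280 + (-0.05)·500 + (+0.70)·300 = 149.00

d_2 = 8.00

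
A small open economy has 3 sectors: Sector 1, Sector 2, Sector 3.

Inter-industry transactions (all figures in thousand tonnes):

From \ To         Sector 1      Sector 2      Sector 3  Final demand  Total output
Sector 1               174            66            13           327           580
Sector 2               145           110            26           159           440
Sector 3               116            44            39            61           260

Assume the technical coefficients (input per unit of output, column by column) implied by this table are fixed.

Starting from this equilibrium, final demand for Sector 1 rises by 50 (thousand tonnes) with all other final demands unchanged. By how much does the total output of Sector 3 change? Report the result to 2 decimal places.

Technical coefficients a_ij = z_ij / X_j:
  a_11 = 174/580 = 0.30, a_21 = 145/580 = 0.25, a_31 = 116/580 = 0.20
  a_12 = 66/440 = 0.15, a_22 = 110/440 = 0.25, a_32 = 44/440 = 0.10
  a_13 = 13/260 = 0.05, a_23 = 26/260 = 0.10, a_33 = 39/260 = 0.15
I − A =
  [   0.70    -0.15    -0.05]
  [  -0.25     0.75    -0.10]
  [  -0.20    -0.10     0.85]
Cofactors of I−A, C_ij = (−1)^(i+j)·(minor ij) (rows/columns in the sector order above):
  C_11 = (0.75)(0.85) − (-0.10)(-0.10) = 0.6275
  C_12 = −[(-0.25)(0.85) − (-0.10)(-0.20)] = 0.2325
  C_13 = (-0.25)(-0.10) − (0.75)(-0.20) = 0.1750
  C_21 = −[(-0.15)(0.85) − (-0.05)(-0.10)] = 0.1325
  C_22 = (0.70)(0.85) − (-0.05)(-0.20) = 0.5850
  C_23 = −[(0.70)(-0.10) − (-0.15)(-0.20)] = 0.1000
  C_31 = (-0.15)(-0.10) − (-0.05)(0.75) = 0.0525
  C_32 = −[(0.70)(-0.10) − (-0.05)(-0.25)] = 0.0825
  C_33 = (0.70)(0.75) − (-0.15)(-0.25) = 0.4875
det(I−A) = Σ_j (I−A)_1j·C_1j = (0.70)(0.6275) + (-0.15)(0.2325) + (-0.05)(0.1750) = 0.395625
adj(I−A) = Cᵀ =
  [ 0.6275   0.1325   0.0525]
  [ 0.2325   0.5850   0.0825]
  [ 0.1750   0.1000   0.4875]
(I − A)⁻¹ = adj(I−A) / det(I−A) ≈
  [   1.5861     0.3349     0.1327]
  [   0.5877     1.4787     0.2085]
  [   0.4423     0.2528     1.2322]
Δx = (I − A)⁻¹ Δd with Δd having +50 in the Sector 1 component and 0 elsewhere.
So Δx_3 = L_31 · (+50), where L_31 = adj(I−A)_31 / det(I−A) = 0.1750 / 0.395625.
Δx_3 = 0.1750 × (+50) / 0.395625 = 8.75 / 0.395625 ≈ 22.12.

Δx_3 = 22.12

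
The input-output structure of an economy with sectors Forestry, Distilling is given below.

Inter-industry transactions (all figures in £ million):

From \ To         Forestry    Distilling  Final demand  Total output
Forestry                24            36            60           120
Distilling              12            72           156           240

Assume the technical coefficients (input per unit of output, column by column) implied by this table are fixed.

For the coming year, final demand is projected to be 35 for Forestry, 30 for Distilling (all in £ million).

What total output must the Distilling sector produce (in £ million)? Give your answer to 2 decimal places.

Technical coefficients a_ij = z_ij / X_j:
  a_11 = 24/120 = 0.20, a_21 = 12/120 = 0.10
  a_12 = 36/240 = 0.15, a_22 = 72/240 = 0.30
I − A =
  [   0.80    -0.15]
  [  -0.10     0.70]
det(I−A) = (0.80)(0.70) − (-0.15)(-0.10) = 0.5450
adj(I−A) = [[0.70, 0.15], [0.10, 0.80]]
(I − A)⁻¹ = adj(I−A) / det(I−A) ≈
  [   1.2844     0.2752]
  [   0.1835     1.4679]
x = (I − A)⁻¹ d = adj(I−A)·d / det(I−A), with det(I−A) = 0.5450:
  x_1 = (0.70·35 + 0.15·30) / 0.5450 = 29.00 / 0.5450 ≈ 53.21
  x_2 = (0.10·35 + 0.80·30) / 0.5450 = 27.50 / 0.5450 ≈ 50.46

x_2 = 50.46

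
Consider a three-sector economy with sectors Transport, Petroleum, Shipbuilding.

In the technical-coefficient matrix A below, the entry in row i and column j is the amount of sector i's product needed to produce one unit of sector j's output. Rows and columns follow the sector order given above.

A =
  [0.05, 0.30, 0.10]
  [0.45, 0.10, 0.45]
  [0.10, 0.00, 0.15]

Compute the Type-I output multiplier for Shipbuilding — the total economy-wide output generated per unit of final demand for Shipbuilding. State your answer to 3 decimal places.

m_S = 2.405

I − A =
  [   0.95    -0.30    -0.10]
  [  -0.45     0.90    -0.45]
  [  -0.10     0.00     0.85]
Cofactors of I−A, C_ij = (−1)^(i+j)·(minor ij) (rows/columns in the sector order above):
  C_11 = (0.90)(0.85) − (-0.45)(0.00) = 0.7650
  C_12 = −[(-0.45)(0.85) − (-0.45)(-0.10)] = 0.4275
  C_13 = (-0.45)(0.00) − (0.90)(-0.10) = 0.0900
  C_21 = −[(-0.30)(0.85) − (-0.10)(0.00)] = 0.2550
  C_22 = (0.95)(0.85) − (-0.10)(-0.10) = 0.7975
  C_23 = −[(0.95)(0.00) − (-0.30)(-0.10)] = 0.0300
  C_31 = (-0.30)(-0.45) − (-0.10)(0.90) = 0.2250
  C_32 = −[(0.95)(-0.45) − (-0.10)(-0.45)] = 0.4725
  C_33 = (0.95)(0.90) − (-0.30)(-0.45) = 0.7200
det(I−A) = Σ_j (I−A)_1j·C_1j = (0.95)(0.7650) + (-0.30)(0.4275) + (-0.10)(0.0900) = 0.5895
adj(I−A) = Cᵀ =
  [ 0.7650   0.2550   0.2250]
  [ 0.4275   0.7975   0.4725]
  [ 0.0900   0.0300   0.7200]
(I − A)⁻¹ = adj(I−A) / det(I−A) ≈
  [   1.2977     0.4326     0.3817]
  [   0.7252     1.3528     0.8015]
  [   0.1527     0.0509     1.2214]
The output multiplier for sector j is the column-j sum of the Leontief inverse (I − A)⁻¹ = adj(I−A) / det(I−A).
Column S of adj(I−A): (0.2250, 0.4725, 0.7200); det(I−A) = 0.5895.
m_S = (0.2250 + 0.4725 + 0.7200) / 0.5895 = 1.4175 / 0.5895 ≈ 2.405.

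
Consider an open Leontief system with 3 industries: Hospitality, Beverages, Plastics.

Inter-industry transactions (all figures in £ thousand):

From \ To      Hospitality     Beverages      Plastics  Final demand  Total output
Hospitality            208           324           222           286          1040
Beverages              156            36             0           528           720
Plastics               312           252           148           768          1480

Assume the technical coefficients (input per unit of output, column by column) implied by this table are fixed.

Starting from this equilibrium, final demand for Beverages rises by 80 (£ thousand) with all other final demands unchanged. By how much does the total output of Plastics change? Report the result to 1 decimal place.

Technical coefficients a_ij = z_ij / X_j:
  a_HH = 208/1040 = 0.20, a_BH = 156/1040 = 0.15, a_PH = 312/1040 = 0.30
  a_HB = 324/720 = 0.45, a_BB = 36/720 = 0.05, a_PB = 252/720 = 0.35
  a_HP = 222/1480 = 0.15, a_BP = 0/1480 = 0.00, a_PP = 148/1480 = 0.10
I − A =
  [   0.80    -0.45    -0.15]
  [  -0.15     0.95     0.00]
  [  -0.30    -0.35     0.90]
Cofactors of I−A, C_ij = (−1)^(i+j)·(minor ij) (rows/columns in the sector order above):
  C_11 = (0.95)(0.90) − (0.00)(-0.35) = 0.8550
  C_12 = −[(-0.15)(0.90) − (0.00)(-0.30)] = 0.1350
  C_13 = (-0.15)(-0.35) − (0.95)(-0.30) = 0.3375
  C_21 = −[(-0.45)(0.90) − (-0.15)(-0.35)] = 0.4575
  C_22 = (0.80)(0.90) − (-0.15)(-0.30) = 0.6750
  C_23 = −[(0.80)(-0.35) − (-0.45)(-0.30)] = 0.4150
  C_31 = (-0.45)(0.00) − (-0.15)(0.95) = 0.1425
  C_32 = −[(0.80)(0.00) − (-0.15)(-0.15)] = 0.0225
  C_33 = (0.80)(0.95) − (-0.45)(-0.15) = 0.6925
det(I−A) = Σ_j (I−A)_1j·C_1j = (0.80)(0.8550) + (-0.45)(0.1350) + (-0.15)(0.3375) = 0.572625
adj(I−A) = Cᵀ =
  [ 0.8550   0.4575   0.1425]
  [ 0.1350   0.6750   0.0225]
  [ 0.3375   0.4150   0.6925]
(I − A)⁻¹ = adj(I−A) / det(I−A) ≈
  [   1.4931     0.7990     0.2489]
  [   0.2358     1.1788     0.0393]
  [   0.5894     0.7247     1.2093]
Δx = (I − A)⁻¹ Δd with Δd having +80 in the Beverages component and 0 elsewhere.
So Δx_P = L_PB · (+80), where L_PB = adj(I−A)_PB / det(I−A) = 0.4150 / 0.572625.
Δx_P = 0.4150 × (+80) / 0.572625 = 33.20 / 0.572625 ≈ 58.0.

Δx_P = 58.0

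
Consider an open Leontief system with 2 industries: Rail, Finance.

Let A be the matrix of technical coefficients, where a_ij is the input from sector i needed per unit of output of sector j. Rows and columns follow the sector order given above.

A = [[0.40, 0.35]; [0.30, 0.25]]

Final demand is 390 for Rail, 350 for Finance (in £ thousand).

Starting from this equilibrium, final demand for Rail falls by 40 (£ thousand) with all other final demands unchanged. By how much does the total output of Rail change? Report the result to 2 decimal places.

I − A =
  [   0.60    -0.35]
  [  -0.30     0.75]
det(I−A) = (0.60)(0.75) − (-0.35)(-0.30) = 0.3450
adj(I−A) = [[0.75, 0.35], [0.30, 0.60]]
(I − A)⁻¹ = adj(I−A) / det(I−A) ≈
  [   2.1739     1.0145]
  [   0.8696     1.7391]
Δx = (I − A)⁻¹ Δd with Δd having -40 in the Rail component and 0 elsewhere.
So Δx_R = L_RR · (-40), where L_RR = adj(I−A)_RR / det(I−A) = 0.75 / 0.3450.
Δx_R = 0.75 × (-40) / 0.3450 = -30.00 / 0.3450 ≈ -86.96.

Δx_R = -86.96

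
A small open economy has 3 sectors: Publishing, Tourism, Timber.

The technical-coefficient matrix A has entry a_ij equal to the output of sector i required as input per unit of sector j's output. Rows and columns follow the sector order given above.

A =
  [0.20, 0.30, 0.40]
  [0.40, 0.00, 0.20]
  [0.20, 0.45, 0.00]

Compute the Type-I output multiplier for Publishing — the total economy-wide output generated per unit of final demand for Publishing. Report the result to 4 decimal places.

I − A =
  [   0.80    -0.30    -0.40]
  [  -0.40     1.00    -0.20]
  [  -0.20    -0.45     1.00]
Cofactors of I−A, C_ij = (−1)^(i+j)·(minor ij) (rows/columns in the sector order above):
  C_11 = (1.00)(1.00) − (-0.20)(-0.45) = 0.9100
  C_12 = −[(-0.40)(1.00) − (-0.20)(-0.20)] = 0.4400
  C_13 = (-0.40)(-0.45) − (1.00)(-0.20) = 0.3800
  C_21 = −[(-0.30)(1.00) − (-0.40)(-0.45)] = 0.4800
  C_22 = (0.80)(1.00) − (-0.40)(-0.20) = 0.7200
  C_23 = −[(0.80)(-0.45) − (-0.30)(-0.20)] = 0.4200
  C_31 = (-0.30)(-0.20) − (-0.40)(1.00) = 0.4600
  C_32 = −[(0.80)(-0.20) − (-0.40)(-0.40)] = 0.3200
  C_33 = (0.80)(1.00) − (-0.30)(-0.40) = 0.6800
det(I−A) = Σ_j (I−A)_1j·C_1j = (0.80)(0.9100) + (-0.30)(0.4400) + (-0.40)(0.3800) = 0.4440
adj(I−A) = Cᵀ =
  [ 0.9100   0.4800   0.4600]
  [ 0.4400   0.7200   0.3200]
  [ 0.3800   0.4200   0.6800]
(I − A)⁻¹ = adj(I−A) / det(I−A) ≈
  [   2.04955     1.08108     1.03604]
  [   0.99099     1.62162     0.72072]
  [   0.85586     0.94595     1.53153]
The output multiplier for sector j is the column-j sum of the Leontief inverse (I − A)⁻¹ = adj(I−A) / det(I−A).
Column 1 of adj(I−A): (0.9100, 0.4400, 0.3800); det(I−A) = 0.4440.
m_1 = (0.9100 + 0.4400 + 0.3800) / 0.4440 = 1.73 / 0.4440 ≈ 3.8964.

m_1 = 3.8964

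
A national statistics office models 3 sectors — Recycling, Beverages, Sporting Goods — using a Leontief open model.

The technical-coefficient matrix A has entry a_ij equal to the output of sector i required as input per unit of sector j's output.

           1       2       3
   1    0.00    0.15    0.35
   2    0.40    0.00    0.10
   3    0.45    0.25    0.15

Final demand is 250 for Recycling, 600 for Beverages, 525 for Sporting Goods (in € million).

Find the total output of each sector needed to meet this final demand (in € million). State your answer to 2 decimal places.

I − A =
  [   1.00    -0.15    -0.35]
  [  -0.40     1.00    -0.10]
  [  -0.45    -0.25     0.85]
Cofactors of I−A, C_ij = (−1)^(i+j)·(minor ij) (rows/columns in the sector order above):
  C_11 = (1.00)(0.85) − (-0.10)(-0.25) = 0.8250
  C_12 = −[(-0.40)(0.85) − (-0.10)(-0.45)] = 0.3850
  C_13 = (-0.40)(-0.25) − (1.00)(-0.45) = 0.5500
  C_21 = −[(-0.15)(0.85) − (-0.35)(-0.25)] = 0.2150
  C_22 = (1.00)(0.85) − (-0.35)(-0.45) = 0.6925
  C_23 = −[(1.00)(-0.25) − (-0.15)(-0.45)] = 0.3175
  C_31 = (-0.15)(-0.10) − (-0.35)(1.00) = 0.3650
  C_32 = −[(1.00)(-0.10) − (-0.35)(-0.40)] = 0.2400
  C_33 = (1.00)(1.00) − (-0.15)(-0.40) = 0.9400
det(I−A) = Σ_j (I−A)_1j·C_1j = (1.00)(0.8250) + (-0.15)(0.3850) + (-0.35)(0.5500) = 0.57475
adj(I−A) = Cᵀ =
  [ 0.8250   0.2150   0.3650]
  [ 0.3850   0.6925   0.2400]
  [ 0.5500   0.3175   0.9400]
(I − A)⁻¹ = adj(I−A) / det(I−A) ≈
  [   1.4354     0.3741     0.6351]
  [   0.6699     1.2049     0.4176]
  [   0.9569     0.5524     1.6355]
x = (I − A)⁻¹ d = adj(I−A)·d / det(I−A), with det(I−A) = 0.57475:
  x_1 = (0.8250·250 + 0.2150·600 + 0.3650·525) / 0.57475 = 526.875 / 0.57475 ≈ 916.70
  x_2 = (0.3850·250 + 0.6925·600 + 0.2400·525) / 0.57475 = 637.75 / 0.57475 ≈ 1109.61
  x_3 = (0.5500·250 + 0.3175·600 + 0.9400·525) / 0.57475 = 821.50 / 0.57475 ≈ 1429.32

x_1 = 916.70, x_2 = 1109.61, x_3 = 1429.32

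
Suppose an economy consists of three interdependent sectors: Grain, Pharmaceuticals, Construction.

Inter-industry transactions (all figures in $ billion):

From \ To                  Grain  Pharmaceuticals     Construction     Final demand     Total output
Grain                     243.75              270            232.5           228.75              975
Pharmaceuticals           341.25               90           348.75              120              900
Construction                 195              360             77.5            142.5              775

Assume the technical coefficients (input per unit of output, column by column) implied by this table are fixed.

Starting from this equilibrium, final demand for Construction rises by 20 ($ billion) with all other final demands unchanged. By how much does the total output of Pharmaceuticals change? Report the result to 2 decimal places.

Technical coefficients a_ij = z_ij / X_j:
  a_11 = 243.75/975 = 0.25, a_21 = 341.25/975 = 0.35, a_31 = 195/975 = 0.20
  a_12 = 270/900 = 0.30, a_22 = 90/900 = 0.10, a_32 = 360/900 = 0.40
  a_13 = 232.5/775 = 0.30, a_23 = 348.75/775 = 0.45, a_33 = 77.5/775 = 0.10
I − A =
  [   0.75    -0.30    -0.30]
  [  -0.35     0.90    -0.45]
  [  -0.20    -0.40     0.90]
Cofactors of I−A, C_ij = (−1)^(i+j)·(minor ij) (rows/columns in the sector order above):
  C_11 = (0.90)(0.90) − (-0.45)(-0.40) = 0.6300
  C_12 = −[(-0.35)(0.90) − (-0.45)(-0.20)] = 0.4050
  C_13 = (-0.35)(-0.40) − (0.90)(-0.20) = 0.3200
  C_21 = −[(-0.30)(0.90) − (-0.30)(-0.40)] = 0.3900
  C_22 = (0.75)(0.90) − (-0.30)(-0.20) = 0.6150
  C_23 = −[(0.75)(-0.40) − (-0.30)(-0.20)] = 0.3600
  C_31 = (-0.30)(-0.45) − (-0.30)(0.90) = 0.4050
  C_32 = −[(0.75)(-0.45) − (-0.30)(-0.35)] = 0.4425
  C_33 = (0.75)(0.90) − (-0.30)(-0.35) = 0.5700
det(I−A) = Σ_j (I−A)_1j·C_1j = (0.75)(0.6300) + (-0.30)(0.4050) + (-0.30)(0.3200) = 0.2550
adj(I−A) = Cᵀ =
  [ 0.6300   0.3900   0.4050]
  [ 0.4050   0.6150   0.4425]
  [ 0.3200   0.3600   0.5700]
(I − A)⁻¹ = adj(I−A) / det(I−A) ≈
  [   2.4706     1.5294     1.5882]
  [   1.5882     2.4118     1.7353]
  [   1.2549     1.4118     2.2353]
Δx = (I − A)⁻¹ Δd with Δd having +20 in the Construction component and 0 elsewhere.
So Δx_2 = L_23 · (+20), where L_23 = adj(I−A)_23 / det(I−A) = 0.4425 / 0.2550.
Δx_2 = 0.4425 × (+20) / 0.2550 = 8.85 / 0.2550 ≈ 34.71.

Δx_2 = 34.71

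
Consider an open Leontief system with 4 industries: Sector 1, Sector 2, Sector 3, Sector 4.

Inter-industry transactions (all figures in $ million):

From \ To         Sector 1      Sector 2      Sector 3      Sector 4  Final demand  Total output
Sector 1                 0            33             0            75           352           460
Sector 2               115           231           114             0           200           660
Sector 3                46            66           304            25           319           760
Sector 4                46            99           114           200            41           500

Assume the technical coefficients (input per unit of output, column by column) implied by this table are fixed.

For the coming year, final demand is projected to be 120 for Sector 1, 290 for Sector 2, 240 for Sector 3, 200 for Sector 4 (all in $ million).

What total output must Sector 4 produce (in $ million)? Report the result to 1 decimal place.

x_4 = 702.9

Technical coefficients a_ij = z_ij / X_j:
  a_11 = 0/460 = 0.00, a_21 = 115/460 = 0.25, a_31 = 46/460 = 0.10, a_41 = 46/460 = 0.10
  a_12 = 33/660 = 0.05, a_22 = 231/660 = 0.35, a_32 = 66/660 = 0.10, a_42 = 99/660 = 0.15
  a_13 = 0/760 = 0.00, a_23 = 114/760 = 0.15, a_33 = 304/760 = 0.40, a_43 = 114/760 = 0.15
  a_14 = 75/500 = 0.15, a_24 = 0/500 = 0.00, a_34 = 25/500 = 0.05, a_44 = 200/500 = 0.40
I − A =
  [   1.00    -0.05     0.00    -0.15]
  [  -0.25     0.65    -0.15     0.00]
  [  -0.10    -0.10     0.60    -0.05]
  [  -0.10    -0.15    -0.15     0.60]
Compute the cofactors C_ij = (−1)^(i+j)·(3×3 minor ij) of I−A; the adjugate is their transpose:
adj(I−A) = Cᵀ =
  [ 0.219000   0.033375   0.022500   0.056625]
  [ 0.097875   0.341250   0.093375   0.032250]
  [ 0.059125   0.071500   0.367125   0.045375]
  [ 0.075750   0.108750   0.118875   0.366750]
det(I−A) = Σ_j (I−A)_1j·C_1j = (1.00)(0.219000) + (-0.05)(0.097875) + (0.00)(0.059125) + (-0.15)(0.075750) = 0.20274375
(I − A)⁻¹ = adj(I−A) / det(I−A) ≈
  [   1.0802     0.1646     0.1110     0.2793]
  [   0.4828     1.6832     0.4606     0.1591]
  [   0.2916     0.3527     1.8108     0.2238]
  [   0.3736     0.5364     0.5863     1.8089]
x = (I − A)⁻¹ d = adj(I−A)·d / det(I−A), with det(I−A) = 0.20274375:
  x_1 = (0.219000·120 + 0.033375·290 + 0.022500·240 + 0.056625·200) / 0.20274375 = 52.68375 / 0.20274375 ≈ 259.9
  x_2 = (0.097875·120 + 0.341250·290 + 0.093375·240 + 0.032250·200) / 0.20274375 = 139.5675 / 0.20274375 ≈ 688.4
  x_3 = (0.059125·120 + 0.071500·290 + 0.367125·240 + 0.045375·200) / 0.20274375 = 125.015 / 0.20274375 ≈ 616.6
  x_4 = (0.075750·120 + 0.108750·290 + 0.118875·240 + 0.366750·200) / 0.20274375 = 142.5075 / 0.20274375 ≈ 702.9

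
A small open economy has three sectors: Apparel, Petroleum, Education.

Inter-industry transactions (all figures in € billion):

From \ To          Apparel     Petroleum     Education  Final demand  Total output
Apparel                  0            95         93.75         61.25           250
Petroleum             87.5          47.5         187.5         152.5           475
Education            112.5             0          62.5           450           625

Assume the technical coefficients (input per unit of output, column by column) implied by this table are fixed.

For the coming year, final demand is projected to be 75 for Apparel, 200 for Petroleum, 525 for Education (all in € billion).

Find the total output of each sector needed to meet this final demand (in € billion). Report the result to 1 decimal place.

x_1 = 302.0, x_2 = 584.5, x_3 = 734.4

Technical coefficients a_ij = z_ij / X_j:
  a_11 = 0/250 = 0.00, a_21 = 87.5/250 = 0.35, a_31 = 112.5/250 = 0.45
  a_12 = 95/475 = 0.20, a_22 = 47.5/475 = 0.10, a_32 = 0/475 = 0.00
  a_13 = 93.75/625 = 0.15, a_23 = 187.5/625 = 0.30, a_33 = 62.5/625 = 0.10
I − A =
  [   1.00    -0.20    -0.15]
  [  -0.35     0.90    -0.30]
  [  -0.45     0.00     0.90]
Cofactors of I−A, C_ij = (−1)^(i+j)·(minor ij) (rows/columns in the sector order above):
  C_11 = (0.90)(0.90) − (-0.30)(0.00) = 0.8100
  C_12 = −[(-0.35)(0.90) − (-0.30)(-0.45)] = 0.4500
  C_13 = (-0.35)(0.00) − (0.90)(-0.45) = 0.4050
  C_21 = −[(-0.20)(0.90) − (-0.15)(0.00)] = 0.1800
  C_22 = (1.00)(0.90) − (-0.15)(-0.45) = 0.8325
  C_23 = −[(1.00)(0.00) − (-0.20)(-0.45)] = 0.0900
  C_31 = (-0.20)(-0.30) − (-0.15)(0.90) = 0.1950
  C_32 = −[(1.00)(-0.30) − (-0.15)(-0.35)] = 0.3525
  C_33 = (1.00)(0.90) − (-0.20)(-0.35) = 0.8300
det(I−A) = Σ_j (I−A)_1j·C_1j = (1.00)(0.8100) + (-0.20)(0.4500) + (-0.15)(0.4050) = 0.65925
adj(I−A) = Cᵀ =
  [ 0.8100   0.1800   0.1950]
  [ 0.4500   0.8325   0.3525]
  [ 0.4050   0.0900   0.8300]
(I − A)⁻¹ = adj(I−A) / det(I−A) ≈
  [   1.2287     0.2730     0.2958]
  [   0.6826     1.2628     0.5347]
  [   0.6143     0.1365     1.2590]
x = (I − A)⁻¹ d = adj(I−A)·d / det(I−A), with det(I−A) = 0.65925:
  x_1 = (0.8100·75 + 0.1800·200 + 0.1950·525) / 0.65925 = 199.125 / 0.65925 ≈ 302.0
  x_2 = (0.4500·75 + 0.8325·200 + 0.3525·525) / 0.65925 = 385.3125 / 0.65925 ≈ 584.5
  x_3 = (0.4050·75 + 0.0900·200 + 0.8300·525) / 0.65925 = 484.125 / 0.65925 ≈ 734.4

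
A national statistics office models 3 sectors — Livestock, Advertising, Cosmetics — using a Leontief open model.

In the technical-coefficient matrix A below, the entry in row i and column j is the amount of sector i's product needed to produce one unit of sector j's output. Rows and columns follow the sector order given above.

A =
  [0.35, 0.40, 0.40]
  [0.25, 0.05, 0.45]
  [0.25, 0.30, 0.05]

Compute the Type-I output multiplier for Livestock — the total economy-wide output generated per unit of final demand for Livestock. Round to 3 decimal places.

I − A =
  [   0.65    -0.40    -0.40]
  [  -0.25     0.95    -0.45]
  [  -0.25    -0.30     0.95]
Cofactors of I−A, C_ij = (−1)^(i+j)·(minor ij) (rows/columns in the sector order above):
  C_11 = (0.95)(0.95) − (-0.45)(-0.30) = 0.7675
  C_12 = −[(-0.25)(0.95) − (-0.45)(-0.25)] = 0.3500
  C_13 = (-0.25)(-0.30) − (0.95)(-0.25) = 0.3125
  C_21 = −[(-0.40)(0.95) − (-0.40)(-0.30)] = 0.5000
  C_22 = (0.65)(0.95) − (-0.40)(-0.25) = 0.5175
  C_23 = −[(0.65)(-0.30) − (-0.40)(-0.25)] = 0.2950
  C_31 = (-0.40)(-0.45) − (-0.40)(0.95) = 0.5600
  C_32 = −[(0.65)(-0.45) − (-0.40)(-0.25)] = 0.3925
  C_33 = (0.65)(0.95) − (-0.40)(-0.25) = 0.5175
det(I−A) = Σ_j (I−A)_1j·C_1j = (0.65)(0.7675) + (-0.40)(0.3500) + (-0.40)(0.3125) = 0.233875
adj(I−A) = Cᵀ =
  [ 0.7675   0.5000   0.5600]
  [ 0.3500   0.5175   0.3925]
  [ 0.3125   0.2950   0.5175]
(I − A)⁻¹ = adj(I−A) / det(I−A) ≈
  [   3.2817     2.1379     2.3944]
  [   1.4965     2.2127     1.6782]
  [   1.3362     1.2614     2.2127]
The output multiplier for sector j is the column-j sum of the Leontief inverse (I − A)⁻¹ = adj(I−A) / det(I−A).
Column L of adj(I−A): (0.7675, 0.3500, 0.3125); det(I−A) = 0.233875.
m_L = (0.7675 + 0.3500 + 0.3125) / 0.233875 = 1.43 / 0.233875 ≈ 6.114.

m_L = 6.114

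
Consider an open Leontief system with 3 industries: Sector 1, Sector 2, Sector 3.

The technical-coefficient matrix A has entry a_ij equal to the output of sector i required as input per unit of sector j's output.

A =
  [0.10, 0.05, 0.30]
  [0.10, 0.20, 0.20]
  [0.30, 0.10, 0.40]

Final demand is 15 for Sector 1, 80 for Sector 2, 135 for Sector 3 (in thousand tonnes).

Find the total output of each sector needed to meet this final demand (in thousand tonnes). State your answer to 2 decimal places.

I − A =
  [   0.90    -0.05    -0.30]
  [  -0.10     0.80    -0.20]
  [  -0.30    -0.10     0.60]
Cofactors of I−A, C_ij = (−1)^(i+j)·(minor ij) (rows/columns in the sector order above):
  C_11 = (0.80)(0.60) − (-0.20)(-0.10) = 0.4600
  C_12 = −[(-0.10)(0.60) − (-0.20)(-0.30)] = 0.1200
  C_13 = (-0.10)(-0.10) − (0.80)(-0.30) = 0.2500
  C_21 = −[(-0.05)(0.60) − (-0.30)(-0.10)] = 0.0600
  C_22 = (0.90)(0.60) − (-0.30)(-0.30) = 0.4500
  C_23 = −[(0.90)(-0.10) − (-0.05)(-0.30)] = 0.1050
  C_31 = (-0.05)(-0.20) − (-0.30)(0.80) = 0.2500
  C_32 = −[(0.90)(-0.20) − (-0.30)(-0.10)] = 0.2100
  C_33 = (0.90)(0.80) − (-0.05)(-0.10) = 0.7150
det(I−A) = Σ_j (I−A)_1j·C_1j = (0.90)(0.4600) + (-0.05)(0.1200) + (-0.30)(0.2500) = 0.3330
adj(I−A) = Cᵀ =
  [ 0.4600   0.0600   0.2500]
  [ 0.1200   0.4500   0.2100]
  [ 0.2500   0.1050   0.7150]
(I − A)⁻¹ = adj(I−A) / det(I−A) ≈
  [   1.3814     0.1802     0.7508]
  [   0.3604     1.3514     0.6306]
  [   0.7508     0.3153     2.1471]
x = (I − A)⁻¹ d = adj(I−A)·d / det(I−A), with det(I−A) = 0.3330:
  x_1 = (0.4600·15 + 0.0600·80 + 0.2500·135) / 0.3330 = 45.45 / 0.3330 ≈ 136.49
  x_2 = (0.1200·15 + 0.4500·80 + 0.2100·135) / 0.3330 = 66.15 / 0.3330 ≈ 198.65
  x_3 = (0.2500·15 + 0.1050·80 + 0.7150·135) / 0.3330 = 108.675 / 0.3330 ≈ 326.35

x_1 = 136.49, x_2 = 198.65, x_3 = 326.35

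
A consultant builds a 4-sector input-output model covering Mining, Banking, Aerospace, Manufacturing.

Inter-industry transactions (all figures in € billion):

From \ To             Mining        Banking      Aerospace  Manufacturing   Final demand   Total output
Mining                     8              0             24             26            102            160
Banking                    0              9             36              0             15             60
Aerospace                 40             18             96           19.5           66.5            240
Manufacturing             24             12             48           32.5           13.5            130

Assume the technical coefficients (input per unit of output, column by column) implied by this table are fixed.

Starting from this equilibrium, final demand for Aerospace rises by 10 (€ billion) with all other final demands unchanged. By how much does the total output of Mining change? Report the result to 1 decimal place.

Δx_1 = 4.0

Technical coefficients a_ij = z_ij / X_j:
  a_11 = 8/160 = 0.05, a_21 = 0/160 = 0.00, a_31 = 40/160 = 0.25, a_41 = 24/160 = 0.15
  a_12 = 0/60 = 0.00, a_22 = 9/60 = 0.15, a_32 = 18/60 = 0.30, a_42 = 12/60 = 0.20
  a_13 = 24/240 = 0.10, a_23 = 36/240 = 0.15, a_33 = 96/240 = 0.40, a_43 = 48/240 = 0.20
  a_14 = 26/130 = 0.20, a_24 = 0/130 = 0.00, a_34 = 19.5/130 = 0.15, a_44 = 32.5/130 = 0.25
I − A =
  [   0.95     0.00    -0.10    -0.20]
  [   0.00     0.85    -0.15     0.00]
  [  -0.25    -0.30     0.60    -0.15]
  [  -0.15    -0.20    -0.20     0.75]
Compute the cofactors C_ij = (−1)^(i+j)·(3×3 minor ij) of I−A; the adjugate is their transpose:
adj(I−A) = Cᵀ =
  [ 0.318750   0.061500   0.103750   0.105750]
  [ 0.031500   0.350000   0.102375   0.028875]
  [ 0.178500   0.243250   0.580125   0.163625]
  [ 0.119750   0.170500   0.202750   0.420500]
det(I−A) = Σ_j (I−A)_1j·C_1j = (0.95)(0.318750) + (0.00)(0.031500) + (-0.10)(0.178500) + (-0.20)(0.119750) = 0.2610125
(I − A)⁻¹ = adj(I−A) / det(I−A) ≈
  [   1.2212     0.2356     0.3975     0.4052]
  [   0.1207     1.3409     0.3922     0.1106]
  [   0.6839     0.9319     2.2226     0.6269]
  [   0.4588     0.6532     0.7768     1.6110]
Δx = (I − A)⁻¹ Δd with Δd having +10 in the Aerospace component and 0 elsewhere.
So Δx_1 = L_13 · (+10), where L_13 = adj(I−A)_13 / det(I−A) = 0.103750 / 0.2610125.
Δx_1 = 0.103750 × (+10) / 0.2610125 = 1.0375 / 0.2610125 ≈ 4.0.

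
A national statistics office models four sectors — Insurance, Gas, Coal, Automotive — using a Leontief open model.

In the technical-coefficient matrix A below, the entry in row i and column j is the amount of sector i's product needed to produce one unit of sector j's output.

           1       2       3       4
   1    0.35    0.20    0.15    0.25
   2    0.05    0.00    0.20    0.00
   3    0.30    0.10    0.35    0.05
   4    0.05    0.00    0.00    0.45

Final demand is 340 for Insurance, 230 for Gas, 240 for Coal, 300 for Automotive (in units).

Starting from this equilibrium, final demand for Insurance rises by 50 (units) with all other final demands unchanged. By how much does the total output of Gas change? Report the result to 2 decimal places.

Δx_2 = 14.15

I − A =
  [   0.65    -0.20    -0.15    -0.25]
  [  -0.05     1.00    -0.20     0.00]
  [  -0.30    -0.10     0.65    -0.05]
  [  -0.05     0.00     0.00     0.55]
Compute the cofactors C_ij = (−1)^(i+j)·(3×3 minor ij) of I−A; the adjugate is their transpose:
adj(I−A) = Cᵀ =
  [ 0.346500   0.079750   0.104500   0.167000]
  [ 0.051375   0.199125   0.073125   0.030000]
  [ 0.170250   0.068000   0.339500   0.108250]
  [ 0.031500   0.007250   0.009500   0.345250]
det(I−A) = Σ_j (I−A)_1j·C_1j = (0.65)(0.346500) + (-0.20)(0.051375) + (-0.15)(0.170250) + (-0.25)(0.031500) = 0.1815375
(I − A)⁻¹ = adj(I−A) / det(I−A) ≈
  [   1.9087     0.4393     0.5756     0.9199]
  [   0.2830     1.0969     0.4028     0.1653]
  [   0.9378     0.3746     1.8701     0.5963]
  [   0.1735     0.0399     0.0523     1.9018]
Δx = (I − A)⁻¹ Δd with Δd having +50 in the Insurance component and 0 elsewhere.
So Δx_2 = L_21 · (+50), where L_21 = adj(I−A)_21 / det(I−A) = 0.051375 / 0.1815375.
Δx_2 = 0.051375 × (+50) / 0.1815375 = 2.56875 / 0.1815375 ≈ 14.15.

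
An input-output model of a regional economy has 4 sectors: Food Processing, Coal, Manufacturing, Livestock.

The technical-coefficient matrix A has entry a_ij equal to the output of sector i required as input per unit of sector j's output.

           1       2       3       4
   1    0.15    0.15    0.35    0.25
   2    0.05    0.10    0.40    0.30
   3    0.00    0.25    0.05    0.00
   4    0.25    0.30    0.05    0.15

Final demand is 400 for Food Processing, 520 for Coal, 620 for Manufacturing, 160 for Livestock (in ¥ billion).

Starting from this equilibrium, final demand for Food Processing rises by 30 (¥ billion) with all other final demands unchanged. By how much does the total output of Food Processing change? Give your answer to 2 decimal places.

I − A =
  [   0.85    -0.15    -0.35    -0.25]
  [  -0.05     0.90    -0.40    -0.30]
  [   0.00    -0.25     0.95     0.00]
  [  -0.25    -0.30    -0.05     0.85]
Compute the cofactors C_ij = (−1)^(i+j)·(3×3 minor ij) of I−A; the adjugate is their transpose:
adj(I−A) = Cᵀ =
  [ 0.552500   0.269875   0.330750   0.257750]
  [ 0.111625   0.627000   0.318500   0.254125]
  [ 0.029375   0.165000   0.496125   0.066875]
  [ 0.203625   0.310375   0.238875   0.630250]
det(I−A) = Σ_j (I−A)_1j·C_1j = (0.85)(0.552500) + (-0.15)(0.111625) + (-0.35)(0.029375) + (-0.25)(0.203625) = 0.39169375
(I − A)⁻¹ = adj(I−A) / det(I−A) ≈
  [   1.4105     0.6890     0.8444     0.6580]
  [   0.2850     1.6007     0.8131     0.6488]
  [   0.0750     0.4212     1.2666     0.1707]
  [   0.5199     0.7924     0.6099     1.6090]
Δx = (I − A)⁻¹ Δd with Δd having +30 in the Food Processing component and 0 elsewhere.
So Δx_1 = L_11 · (+30), where L_11 = adj(I−A)_11 / det(I−A) = 0.552500 / 0.39169375.
Δx_1 = 0.552500 × (+30) / 0.39169375 = 16.575 / 0.39169375 ≈ 42.32.

Δx_1 = 42.32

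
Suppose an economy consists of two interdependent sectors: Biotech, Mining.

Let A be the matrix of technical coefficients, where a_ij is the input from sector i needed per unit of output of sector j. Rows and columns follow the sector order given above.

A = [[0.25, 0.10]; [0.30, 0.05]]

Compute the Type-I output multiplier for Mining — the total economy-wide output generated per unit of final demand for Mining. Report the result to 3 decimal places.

m_M = 1.245

I − A =
  [   0.75    -0.10]
  [  -0.30     0.95]
det(I−A) = (0.75)(0.95) − (-0.10)(-0.30) = 0.6825
adj(I−A) = [[0.95, 0.10], [0.30, 0.75]]
(I − A)⁻¹ = adj(I−A) / det(I−A) ≈
  [   1.3919     0.1465]
  [   0.4396     1.0989]
The output multiplier for sector j is the column-j sum of the Leontief inverse (I − A)⁻¹ = adj(I−A) / det(I−A).
Column M of adj(I−A): (0.10, 0.75); det(I−A) = 0.6825.
m_M = (0.10 + 0.75) / 0.6825 = 0.85 / 0.6825 ≈ 1.245.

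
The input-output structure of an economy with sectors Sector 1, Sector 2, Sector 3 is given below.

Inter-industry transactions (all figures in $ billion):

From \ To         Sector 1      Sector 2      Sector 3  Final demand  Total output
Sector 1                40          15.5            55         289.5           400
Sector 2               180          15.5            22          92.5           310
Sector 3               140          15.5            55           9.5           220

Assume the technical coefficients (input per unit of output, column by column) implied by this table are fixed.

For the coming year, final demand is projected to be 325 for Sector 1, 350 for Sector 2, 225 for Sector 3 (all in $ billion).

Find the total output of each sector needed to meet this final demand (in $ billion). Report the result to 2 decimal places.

Technical coefficients a_ij = z_ij / X_j:
  a_11 = 40/400 = 0.10, a_21 = 180/400 = 0.45, a_31 = 140/400 = 0.35
  a_12 = 15.5/310 = 0.05, a_22 = 15.5/310 = 0.05, a_32 = 15.5/310 = 0.05
  a_13 = 55/220 = 0.25, a_23 = 22/220 = 0.10, a_33 = 55/220 = 0.25
I − A =
  [   0.90    -0.05    -0.25]
  [  -0.45     0.95    -0.10]
  [  -0.35    -0.05     0.75]
Cofactors of I−A, C_ij = (−1)^(i+j)·(minor ij) (rows/columns in the sector order above):
  C_11 = (0.95)(0.75) − (-0.10)(-0.05) = 0.7075
  C_12 = −[(-0.45)(0.75) − (-0.10)(-0.35)] = 0.3725
  C_13 = (-0.45)(-0.05) − (0.95)(-0.35) = 0.3550
  C_21 = −[(-0.05)(0.75) − (-0.25)(-0.05)] = 0.0500
  C_22 = (0.90)(0.75) − (-0.25)(-0.35) = 0.5875
  C_23 = −[(0.90)(-0.05) − (-0.05)(-0.35)] = 0.0625
  C_31 = (-0.05)(-0.10) − (-0.25)(0.95) = 0.2425
  C_32 = −[(0.90)(-0.10) − (-0.25)(-0.45)] = 0.2025
  C_33 = (0.90)(0.95) − (-0.05)(-0.45) = 0.8325
det(I−A) = Σ_j (I−A)_1j·C_1j = (0.90)(0.7075) + (-0.05)(0.3725) + (-0.25)(0.3550) = 0.529375
adj(I−A) = Cᵀ =
  [ 0.7075   0.0500   0.2425]
  [ 0.3725   0.5875   0.2025]
  [ 0.3550   0.0625   0.8325]
(I − A)⁻¹ = adj(I−A) / det(I−A) ≈
  [   1.3365     0.0945     0.4581]
  [   0.7037     1.1098     0.3825]
  [   0.6706     0.1181     1.5726]
x = (I − A)⁻¹ d = adj(I−A)·d / det(I−A), with det(I−A) = 0.529375:
  x_1 = (0.7075·325 + 0.0500·350 + 0.2425·225) / 0.529375 = 302.00 / 0.529375 ≈ 570.48
  x_2 = (0.3725·325 + 0.5875·350 + 0.2025·225) / 0.529375 = 372.25 / 0.529375 ≈ 703.19
  x_3 = (0.3550·325 + 0.0625·350 + 0.8325·225) / 0.529375 = 324.5625 / 0.529375 ≈ 613.11

x_1 = 570.48, x_2 = 703.19, x_3 = 613.11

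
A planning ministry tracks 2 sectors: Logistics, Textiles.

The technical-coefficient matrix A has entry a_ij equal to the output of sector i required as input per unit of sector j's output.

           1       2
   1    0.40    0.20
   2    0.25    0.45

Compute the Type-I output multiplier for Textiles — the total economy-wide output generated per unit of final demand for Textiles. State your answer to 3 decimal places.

I − A =
  [   0.60    -0.20]
  [  -0.25     0.55]
det(I−A) = (0.60)(0.55) − (-0.20)(-0.25) = 0.2800
adj(I−A) = [[0.55, 0.20], [0.25, 0.60]]
(I − A)⁻¹ = adj(I−A) / det(I−A) ≈
  [   1.9643     0.7143]
  [   0.8929     2.1429]
The output multiplier for sector j is the column-j sum of the Leontief inverse (I − A)⁻¹ = adj(I−A) / det(I−A).
Column 2 of adj(I−A): (0.20, 0.60); det(I−A) = 0.2800.
m_2 = (0.20 + 0.60) / 0.2800 = 0.80 / 0.2800 ≈ 2.857.

m_2 = 2.857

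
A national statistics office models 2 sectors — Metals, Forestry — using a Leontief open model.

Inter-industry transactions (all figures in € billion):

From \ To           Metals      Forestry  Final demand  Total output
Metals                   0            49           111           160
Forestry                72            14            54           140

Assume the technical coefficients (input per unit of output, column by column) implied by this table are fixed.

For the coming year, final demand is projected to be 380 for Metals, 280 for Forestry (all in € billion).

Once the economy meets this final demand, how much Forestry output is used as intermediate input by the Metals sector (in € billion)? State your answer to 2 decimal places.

z_FM = 266.67

Technical coefficients a_ij = z_ij / X_j:
  a_MM = 0/160 = 0.00, a_FM = 72/160 = 0.45
  a_MF = 49/140 = 0.35, a_FF = 14/140 = 0.10
I − A =
  [   1.00    -0.35]
  [  -0.45     0.90]
det(I−A) = (1.00)(0.90) − (-0.35)(-0.45) = 0.7425
adj(I−A) = [[0.90, 0.35], [0.45, 1.00]]
(I − A)⁻¹ = adj(I−A) / det(I−A) ≈
  [   1.2121     0.4714]
  [   0.6061     1.3468]
First solve x = (I − A)⁻¹ d = adj(I−A)·d / det(I−A); in particular x_M = (0.90·380 + 0.35·280) / 0.7425 = 440.00 / 0.7425 ≈ 592.5926.
Intermediate flow from F to M: z_FM = a_FM · x_M = 0.45 × 440.00 / 0.7425 = 198.00 / 0.7425 ≈ 266.67.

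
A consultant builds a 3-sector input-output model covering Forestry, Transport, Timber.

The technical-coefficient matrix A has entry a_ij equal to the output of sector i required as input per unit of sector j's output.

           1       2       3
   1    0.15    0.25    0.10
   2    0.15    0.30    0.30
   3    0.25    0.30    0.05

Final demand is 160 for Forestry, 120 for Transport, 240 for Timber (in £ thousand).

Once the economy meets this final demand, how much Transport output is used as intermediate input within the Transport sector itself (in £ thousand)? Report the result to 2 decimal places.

I − A =
  [   0.85    -0.25    -0.10]
  [  -0.15     0.70    -0.30]
  [  -0.25    -0.30     0.95]
Cofactors of I−A, C_ij = (−1)^(i+j)·(minor ij) (rows/columns in the sector order above):
  C_11 = (0.70)(0.95) − (-0.30)(-0.30) = 0.5750
  C_12 = −[(-0.15)(0.95) − (-0.30)(-0.25)] = 0.2175
  C_13 = (-0.15)(-0.30) − (0.70)(-0.25) = 0.2200
  C_21 = −[(-0.25)(0.95) − (-0.10)(-0.30)] = 0.2675
  C_22 = (0.85)(0.95) − (-0.10)(-0.25) = 0.7825
  C_23 = −[(0.85)(-0.30) − (-0.25)(-0.25)] = 0.3175
  C_31 = (-0.25)(-0.30) − (-0.10)(0.70) = 0.1450
  C_32 = −[(0.85)(-0.30) − (-0.10)(-0.15)] = 0.2700
  C_33 = (0.85)(0.70) − (-0.25)(-0.15) = 0.5575
det(I−A) = Σ_j (I−A)_1j·C_1j = (0.85)(0.5750) + (-0.25)(0.2175) + (-0.10)(0.2200) = 0.412375
adj(I−A) = Cᵀ =
  [ 0.5750   0.2675   0.1450]
  [ 0.2175   0.7825   0.2700]
  [ 0.2200   0.3175   0.5575]
(I − A)⁻¹ = adj(I−A) / det(I−A) ≈
  [   1.3944     0.6487     0.3516]
  [   0.5274     1.8975     0.6547]
  [   0.5335     0.7699     1.3519]
First solve x = (I − A)⁻¹ d = adj(I−A)·d / det(I−A); in particular x_2 = (0.2175·160 + 0.7825·120 + 0.2700·240) / 0.412375 = 193.50 / 0.412375 ≈ 469.2331.
Intermediate flow from 2 to 2: z_22 = a_22 · x_2 = 0.30 × 193.50 / 0.412375 = 58.05 / 0.412375 ≈ 140.77.

z_22 = 140.77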